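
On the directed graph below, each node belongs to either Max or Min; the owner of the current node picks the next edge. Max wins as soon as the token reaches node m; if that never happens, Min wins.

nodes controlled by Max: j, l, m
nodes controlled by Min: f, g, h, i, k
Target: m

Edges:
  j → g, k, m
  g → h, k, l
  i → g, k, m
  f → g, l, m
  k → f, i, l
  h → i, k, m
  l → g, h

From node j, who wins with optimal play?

Max

A0 = {m}
A1: add {j} — j (Max) has j→m.
A2 = A1; e.g. f (Min) can still go to g. Fixed point.
j ∈ A1, so Max can force the target.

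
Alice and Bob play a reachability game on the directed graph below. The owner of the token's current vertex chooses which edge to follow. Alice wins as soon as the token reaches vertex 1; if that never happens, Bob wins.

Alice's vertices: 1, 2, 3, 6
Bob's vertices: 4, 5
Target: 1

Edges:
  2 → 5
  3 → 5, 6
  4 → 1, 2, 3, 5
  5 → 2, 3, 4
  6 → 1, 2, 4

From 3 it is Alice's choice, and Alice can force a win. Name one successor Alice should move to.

A0 = {1}
A1: add {6} — 6 (Alice) has 6→1.
A2: add {3} — 3 (Alice) has 3→6.
A3 = A2; e.g. 2 (Alice) has no edge into A2. Fixed point.
From 3, successor 6 is in the attractor (rank 1); the other successor 5 is not.

6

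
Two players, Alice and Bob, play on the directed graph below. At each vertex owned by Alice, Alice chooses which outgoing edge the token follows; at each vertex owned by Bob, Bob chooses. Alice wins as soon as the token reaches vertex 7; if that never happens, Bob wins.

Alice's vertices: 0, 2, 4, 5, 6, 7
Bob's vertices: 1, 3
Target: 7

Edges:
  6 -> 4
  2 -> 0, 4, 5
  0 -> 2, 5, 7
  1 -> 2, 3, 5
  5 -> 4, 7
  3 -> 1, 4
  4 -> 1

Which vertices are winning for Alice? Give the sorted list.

0, 2, 5, 7

A0 = {7}
A1: add {0, 5} — 0 (Alice) has 0→7; 5 (Alice) has 5→7.
A2: add {2} — 2 (Alice) has 2→0.
A3 = A2; e.g. 1 (Bob) can still go to 3. Fixed point.
Alice's winning region = {0, 2, 5, 7}.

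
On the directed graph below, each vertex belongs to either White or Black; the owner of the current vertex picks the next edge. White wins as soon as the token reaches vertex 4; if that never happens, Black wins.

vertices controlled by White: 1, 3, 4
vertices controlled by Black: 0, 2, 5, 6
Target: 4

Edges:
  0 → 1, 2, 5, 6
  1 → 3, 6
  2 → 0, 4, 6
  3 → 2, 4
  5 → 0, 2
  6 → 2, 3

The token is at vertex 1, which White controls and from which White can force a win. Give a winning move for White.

3

A0 = {4}
A1: add {3} — 3 (White) has 3→4.
A2: add {1} — 1 (White) has 1→3.
A3 = A2; e.g. 0 (Black) can still go to 2. Fixed point.
From 1, successor 3 is in the attractor (rank 1); the other successor 6 is not.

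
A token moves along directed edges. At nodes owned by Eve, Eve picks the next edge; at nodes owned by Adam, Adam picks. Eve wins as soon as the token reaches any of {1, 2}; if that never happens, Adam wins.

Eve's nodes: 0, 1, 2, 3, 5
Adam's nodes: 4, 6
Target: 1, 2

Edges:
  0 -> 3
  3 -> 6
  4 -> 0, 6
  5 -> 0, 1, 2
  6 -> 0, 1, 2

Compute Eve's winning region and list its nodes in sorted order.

A0 = {1, 2}
A1: add {5} — 5 (Eve) has 5→1.
A2 = A1; e.g. 0 (Eve) has no edge into A1. Fixed point.
Eve's winning region = {1, 2, 5}.

1, 2, 5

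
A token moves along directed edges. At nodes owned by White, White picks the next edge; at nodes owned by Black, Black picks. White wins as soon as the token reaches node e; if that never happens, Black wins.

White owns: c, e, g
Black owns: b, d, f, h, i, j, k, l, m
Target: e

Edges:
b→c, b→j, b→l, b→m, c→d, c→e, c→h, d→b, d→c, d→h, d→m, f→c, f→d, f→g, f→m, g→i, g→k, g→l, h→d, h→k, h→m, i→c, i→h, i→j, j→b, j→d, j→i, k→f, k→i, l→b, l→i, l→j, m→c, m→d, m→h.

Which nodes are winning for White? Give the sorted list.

A0 = {e}
A1: add {c} — c (White) has c→e.
A2 = A1; e.g. b (Black) can still go to j. Fixed point.
White's winning region = {c, e}.

c, e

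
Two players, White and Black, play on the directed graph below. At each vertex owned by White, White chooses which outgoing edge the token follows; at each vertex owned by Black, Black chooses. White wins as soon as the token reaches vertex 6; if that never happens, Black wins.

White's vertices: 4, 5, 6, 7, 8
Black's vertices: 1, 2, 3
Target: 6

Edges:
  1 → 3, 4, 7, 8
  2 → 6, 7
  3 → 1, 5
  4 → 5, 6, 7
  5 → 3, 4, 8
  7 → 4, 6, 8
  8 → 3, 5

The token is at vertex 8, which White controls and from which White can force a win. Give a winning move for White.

5

A0 = {6}
A1: add {4, 7} — 4 (White) has 4→6; 7 (White) has 7→6.
A2: add {2, 5} — 2 (Black): all of {6, 7} already in; 5 (White) has 5→4.
A3: add {8} — 8 (White) has 8→5.
A4 = A3; e.g. 1 (Black) can still go to 3. Fixed point.
From 8, successor 5 is in the attractor (rank 2); the other successor 3 is not.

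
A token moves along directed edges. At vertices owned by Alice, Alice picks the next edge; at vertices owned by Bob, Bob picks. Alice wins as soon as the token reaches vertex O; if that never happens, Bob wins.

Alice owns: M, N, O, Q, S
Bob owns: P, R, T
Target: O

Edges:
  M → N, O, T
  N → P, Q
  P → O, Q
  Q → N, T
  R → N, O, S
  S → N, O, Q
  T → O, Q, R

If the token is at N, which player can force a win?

Bob

A0 = {O}
A1: add {M, S} — M (Alice) has M→O; S (Alice) has S→O.
A2 = A1; e.g. N (Alice) has no edge into A1. Fixed point.
N never enters the attractor, so Bob can avoid the target forever.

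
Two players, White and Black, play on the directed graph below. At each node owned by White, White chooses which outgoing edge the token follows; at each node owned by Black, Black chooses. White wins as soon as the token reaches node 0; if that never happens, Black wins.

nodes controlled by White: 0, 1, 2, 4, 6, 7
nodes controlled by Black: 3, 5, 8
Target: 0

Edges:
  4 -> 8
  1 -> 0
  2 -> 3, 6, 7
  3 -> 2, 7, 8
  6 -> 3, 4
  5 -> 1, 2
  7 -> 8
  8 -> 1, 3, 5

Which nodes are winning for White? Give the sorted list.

A0 = {0}
A1: add {1} — 1 (White) has 1→0.
A2 = A1; e.g. 2 (White) has no edge into A1. Fixed point.
White's winning region = {0, 1}.

0, 1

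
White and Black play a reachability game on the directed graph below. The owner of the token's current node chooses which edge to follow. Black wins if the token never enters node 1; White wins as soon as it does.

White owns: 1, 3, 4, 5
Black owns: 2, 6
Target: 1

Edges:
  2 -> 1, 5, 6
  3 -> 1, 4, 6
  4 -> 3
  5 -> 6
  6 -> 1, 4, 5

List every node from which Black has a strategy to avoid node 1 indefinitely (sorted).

A0 = {1}
A1: add {3} — 3 (White) has 3→1.
A2: add {4} — 4 (White) has 4→3.
A3 = A2; e.g. 2 (Black) can still go to 5. Fixed point.
White's attractor = {1, 3, 4}; Black avoids the target exactly from the complement.

2, 5, 6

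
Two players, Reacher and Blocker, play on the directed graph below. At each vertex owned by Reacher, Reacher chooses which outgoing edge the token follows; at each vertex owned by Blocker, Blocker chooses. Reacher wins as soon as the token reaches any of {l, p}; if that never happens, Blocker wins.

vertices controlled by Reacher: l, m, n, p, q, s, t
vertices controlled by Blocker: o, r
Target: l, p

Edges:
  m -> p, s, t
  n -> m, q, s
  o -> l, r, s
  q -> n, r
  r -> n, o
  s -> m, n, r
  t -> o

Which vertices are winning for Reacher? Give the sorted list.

l, m, n, p, q, s

A0 = {l, p}
A1: add {m} — m (Reacher) has m→p.
A2: add {n, s} — n (Reacher) has n→m; s (Reacher) has s→m.
A3: add {q} — q (Reacher) has q→n.
A4 = A3; e.g. o (Blocker) can still go to r. Fixed point.
Reacher's winning region = {l, m, n, p, q, s}.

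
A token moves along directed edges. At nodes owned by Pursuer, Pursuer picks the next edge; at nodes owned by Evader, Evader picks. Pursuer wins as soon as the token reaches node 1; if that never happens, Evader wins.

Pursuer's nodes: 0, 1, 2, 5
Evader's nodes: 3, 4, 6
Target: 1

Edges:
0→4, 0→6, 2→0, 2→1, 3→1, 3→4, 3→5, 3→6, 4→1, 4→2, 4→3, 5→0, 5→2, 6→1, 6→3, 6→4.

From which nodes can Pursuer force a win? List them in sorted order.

A0 = {1}
A1: add {2} — 2 (Pursuer) has 2→1.
A2: add {5} — 5 (Pursuer) has 5→2.
A3 = A2; e.g. 0 (Pursuer) has no edge into A2. Fixed point.
Pursuer's winning region = {1, 2, 5}.

1, 2, 5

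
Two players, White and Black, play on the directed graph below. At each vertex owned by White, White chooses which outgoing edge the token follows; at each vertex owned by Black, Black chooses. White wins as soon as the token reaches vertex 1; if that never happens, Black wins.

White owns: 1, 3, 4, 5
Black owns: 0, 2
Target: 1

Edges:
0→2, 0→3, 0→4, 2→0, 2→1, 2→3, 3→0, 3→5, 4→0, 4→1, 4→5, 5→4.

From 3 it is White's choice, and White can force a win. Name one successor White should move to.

A0 = {1}
A1: add {4} — 4 (White) has 4→1.
A2: add {5} — 5 (White) has 5→4.
A3: add {3} — 3 (White) has 3→5.
A4 = A3; e.g. 0 (Black) can still go to 2. Fixed point.
From 3, successor 5 is in the attractor (rank 2); the other successor 0 is not.

5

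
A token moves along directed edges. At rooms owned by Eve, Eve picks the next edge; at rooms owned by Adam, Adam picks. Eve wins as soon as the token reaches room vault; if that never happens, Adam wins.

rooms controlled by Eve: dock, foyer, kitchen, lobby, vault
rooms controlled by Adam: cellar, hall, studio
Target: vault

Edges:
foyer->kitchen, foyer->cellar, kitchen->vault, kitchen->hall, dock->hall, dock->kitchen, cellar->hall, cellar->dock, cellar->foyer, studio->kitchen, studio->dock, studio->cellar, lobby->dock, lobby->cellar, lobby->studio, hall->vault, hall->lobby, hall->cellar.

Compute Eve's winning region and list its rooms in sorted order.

dock, foyer, kitchen, lobby, vault

A0 = {vault}
A1: add {kitchen} — kitchen (Eve) has kitchen→vault.
A2: add {dock, foyer} — dock (Eve) has dock→kitchen; foyer (Eve) has foyer→kitchen.
A3: add {lobby} — lobby (Eve) has lobby→dock.
A4 = A3; e.g. hall (Adam) can still go to cellar. Fixed point.
Eve's winning region = {dock, foyer, kitchen, lobby, vault}.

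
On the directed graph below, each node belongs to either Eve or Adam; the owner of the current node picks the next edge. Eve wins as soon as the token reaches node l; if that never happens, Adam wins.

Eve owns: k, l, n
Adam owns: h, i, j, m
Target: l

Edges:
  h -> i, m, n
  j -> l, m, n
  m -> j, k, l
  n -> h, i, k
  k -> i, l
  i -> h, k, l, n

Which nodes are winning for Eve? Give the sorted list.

A0 = {l}
A1: add {k} — k (Eve) has k→l.
A2: add {n} — n (Eve) has n→k.
A3 = A2; e.g. h (Adam) can still go to i. Fixed point.
Eve's winning region = {k, l, n}.

k, l, n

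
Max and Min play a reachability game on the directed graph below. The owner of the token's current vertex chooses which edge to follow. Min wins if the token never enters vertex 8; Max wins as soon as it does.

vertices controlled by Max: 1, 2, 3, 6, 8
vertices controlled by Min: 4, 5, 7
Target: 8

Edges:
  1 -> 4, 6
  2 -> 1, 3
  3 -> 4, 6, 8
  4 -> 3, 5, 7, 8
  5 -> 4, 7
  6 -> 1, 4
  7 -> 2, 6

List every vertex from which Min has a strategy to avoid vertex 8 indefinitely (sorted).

1, 4, 5, 6, 7

A0 = {8}
A1: add {3} — 3 (Max) has 3→8.
A2: add {2} — 2 (Max) has 2→3.
A3 = A2; e.g. 1 (Max) has no edge into A2. Fixed point.
Max's attractor = {2, 3, 8}; Min avoids the target exactly from the complement.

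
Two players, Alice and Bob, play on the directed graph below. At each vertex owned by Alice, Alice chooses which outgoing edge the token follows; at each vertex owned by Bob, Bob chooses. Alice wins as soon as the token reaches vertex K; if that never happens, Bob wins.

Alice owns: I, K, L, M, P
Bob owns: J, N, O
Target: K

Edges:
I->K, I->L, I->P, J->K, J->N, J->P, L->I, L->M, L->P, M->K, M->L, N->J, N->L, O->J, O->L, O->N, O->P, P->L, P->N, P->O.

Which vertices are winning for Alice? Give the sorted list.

A0 = {K}
A1: add {I, M} — I (Alice) has I→K; M (Alice) has M→K.
A2: add {L} — L (Alice) has L→I.
A3: add {P} — P (Alice) has P→L.
A4 = A3; e.g. J (Bob) can still go to N. Fixed point.
Alice's winning region = {I, K, L, M, P}.

I, K, L, M, P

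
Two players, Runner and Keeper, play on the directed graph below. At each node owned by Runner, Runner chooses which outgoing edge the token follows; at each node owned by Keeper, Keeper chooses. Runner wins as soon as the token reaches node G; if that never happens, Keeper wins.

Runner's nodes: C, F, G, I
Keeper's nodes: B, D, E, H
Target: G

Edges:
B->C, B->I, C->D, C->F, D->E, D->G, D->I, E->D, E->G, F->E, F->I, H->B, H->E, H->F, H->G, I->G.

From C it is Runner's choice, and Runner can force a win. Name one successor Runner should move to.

A0 = {G}
A1: add {I} — I (Runner) has I→G.
A2: add {F} — F (Runner) has F→I.
A3: add {C} — C (Runner) has C→F.
A4: add {B} — B (Keeper): all of {C, I} already in.
A5 = A4; e.g. D (Keeper) can still go to E. Fixed point.
From C, successor F is in the attractor (rank 2); the other successor D is not.

F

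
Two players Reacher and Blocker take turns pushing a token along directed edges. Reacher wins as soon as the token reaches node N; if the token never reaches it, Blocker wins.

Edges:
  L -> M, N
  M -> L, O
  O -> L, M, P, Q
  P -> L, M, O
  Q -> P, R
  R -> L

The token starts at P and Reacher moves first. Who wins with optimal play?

Blocker

Track states (vertex, player-to-move).
A0 = {(N,Reacher), (N,Blocker)}
A1: add {(L,Reacher)}.
A2: add {(R,Blocker)}.
A3: add {(Q,Reacher)}.
A4 = A3; e.g. (L,Blocker) stays out. (P,Reacher) never enters ⇒ Blocker avoids the target.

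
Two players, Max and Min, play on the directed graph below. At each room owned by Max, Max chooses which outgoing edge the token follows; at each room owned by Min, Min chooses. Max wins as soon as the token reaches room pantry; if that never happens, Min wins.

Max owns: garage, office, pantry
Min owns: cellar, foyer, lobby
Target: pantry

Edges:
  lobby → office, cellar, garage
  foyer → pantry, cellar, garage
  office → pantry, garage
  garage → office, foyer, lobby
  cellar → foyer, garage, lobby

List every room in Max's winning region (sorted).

garage, office, pantry

A0 = {pantry}
A1: add {office} — office (Max) has office→pantry.
A2: add {garage} — garage (Max) has garage→office.
A3 = A2; e.g. foyer (Min) can still go to cellar. Fixed point.
Max's winning region = {garage, office, pantry}.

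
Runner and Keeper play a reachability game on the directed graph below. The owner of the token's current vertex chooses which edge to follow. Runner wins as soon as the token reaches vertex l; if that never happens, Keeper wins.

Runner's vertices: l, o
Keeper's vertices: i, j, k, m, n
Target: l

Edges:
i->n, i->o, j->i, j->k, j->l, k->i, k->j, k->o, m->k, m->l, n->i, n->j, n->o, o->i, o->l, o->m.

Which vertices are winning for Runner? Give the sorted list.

l, o

A0 = {l}
A1: add {o} — o (Runner) has o→l.
A2 = A1; e.g. i (Keeper) can still go to n. Fixed point.
Runner's winning region = {l, o}.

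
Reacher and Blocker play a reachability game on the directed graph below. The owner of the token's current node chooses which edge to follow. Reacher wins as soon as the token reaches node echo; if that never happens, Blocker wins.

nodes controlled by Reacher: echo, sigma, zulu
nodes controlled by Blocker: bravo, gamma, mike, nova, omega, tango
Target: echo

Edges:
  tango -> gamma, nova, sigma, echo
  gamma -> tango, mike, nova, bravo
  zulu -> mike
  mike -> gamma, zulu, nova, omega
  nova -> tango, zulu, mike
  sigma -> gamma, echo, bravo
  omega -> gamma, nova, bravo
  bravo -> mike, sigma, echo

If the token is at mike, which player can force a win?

A0 = {echo}
A1: add {sigma} — sigma (Reacher) has sigma→echo.
A2 = A1; e.g. tango (Blocker) can still go to gamma. Fixed point.
mike never enters the attractor, so Blocker can avoid the target forever.

Blocker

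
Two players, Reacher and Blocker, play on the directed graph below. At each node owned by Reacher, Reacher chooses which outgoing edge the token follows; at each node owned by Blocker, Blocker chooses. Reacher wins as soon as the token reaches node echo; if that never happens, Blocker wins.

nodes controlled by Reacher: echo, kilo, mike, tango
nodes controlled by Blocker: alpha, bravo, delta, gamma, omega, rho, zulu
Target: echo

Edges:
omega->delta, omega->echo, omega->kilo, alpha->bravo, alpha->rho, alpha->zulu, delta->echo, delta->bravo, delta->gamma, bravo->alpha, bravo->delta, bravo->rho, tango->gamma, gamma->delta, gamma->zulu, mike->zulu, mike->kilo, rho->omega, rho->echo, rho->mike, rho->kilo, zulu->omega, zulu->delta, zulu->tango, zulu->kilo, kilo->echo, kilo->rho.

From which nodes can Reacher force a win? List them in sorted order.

echo, kilo, mike

A0 = {echo}
A1: add {kilo} — kilo (Reacher) has kilo→echo.
A2: add {mike} — mike (Reacher) has mike→kilo.
A3 = A2; e.g. omega (Blocker) can still go to delta. Fixed point.
Reacher's winning region = {echo, kilo, mike}.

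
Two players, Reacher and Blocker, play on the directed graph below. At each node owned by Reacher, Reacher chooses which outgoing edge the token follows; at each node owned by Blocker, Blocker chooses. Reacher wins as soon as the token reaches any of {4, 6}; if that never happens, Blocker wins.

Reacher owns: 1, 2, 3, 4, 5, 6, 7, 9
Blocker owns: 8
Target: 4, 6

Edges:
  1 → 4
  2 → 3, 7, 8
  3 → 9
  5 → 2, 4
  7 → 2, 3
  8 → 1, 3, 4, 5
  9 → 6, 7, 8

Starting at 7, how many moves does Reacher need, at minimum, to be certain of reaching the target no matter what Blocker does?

A0 = {4, 6}
A1: add {1, 5, 9} — 1 (Reacher) has 1→4; 5 (Reacher) has 5→4; 9 (Reacher) has 9→6.
A2: add {3} — 3 (Reacher) has 3→9.
A3: add {2, 7, 8} — 2 (Reacher) has 2→3; 7 (Reacher) has 7→3; 8 (Blocker): all of {1, 3, 4, 5} already in.
A3 = all vertices. Fixed point.
7 enters the attractor at level 3, so Reacher can force the target in 3 moves from there.

3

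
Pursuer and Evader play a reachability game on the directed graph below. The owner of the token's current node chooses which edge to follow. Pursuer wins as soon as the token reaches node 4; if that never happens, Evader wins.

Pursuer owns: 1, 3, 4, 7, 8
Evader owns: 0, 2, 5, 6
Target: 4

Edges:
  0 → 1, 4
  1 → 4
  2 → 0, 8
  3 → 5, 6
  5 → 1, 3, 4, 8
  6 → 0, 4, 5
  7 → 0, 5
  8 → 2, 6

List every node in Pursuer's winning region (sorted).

A0 = {4}
A1: add {1} — 1 (Pursuer) has 1→4.
A2: add {0} — 0 (Evader): all of {1, 4} already in.
A3: add {7} — 7 (Pursuer) has 7→0.
A4 = A3; e.g. 2 (Evader) can still go to 8. Fixed point.
Pursuer's winning region = {0, 1, 4, 7}.

0, 1, 4, 7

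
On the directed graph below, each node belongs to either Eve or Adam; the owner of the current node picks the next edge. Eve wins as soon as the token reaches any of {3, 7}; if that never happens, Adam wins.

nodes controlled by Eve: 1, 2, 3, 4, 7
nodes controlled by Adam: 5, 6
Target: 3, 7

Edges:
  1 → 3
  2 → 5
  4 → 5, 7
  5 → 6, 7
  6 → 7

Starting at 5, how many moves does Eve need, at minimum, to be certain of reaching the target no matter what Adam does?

2

A0 = {3, 7}
A1: add {1, 4, 6} — 1 (Eve) has 1→3; 4 (Eve) has 4→7; 6 (Adam): all of {7} already in.
A2: add {5} — 5 (Adam): all of {6, 7} already in.
5 enters the attractor at level 2, so Eve can force the target in 2 moves from there.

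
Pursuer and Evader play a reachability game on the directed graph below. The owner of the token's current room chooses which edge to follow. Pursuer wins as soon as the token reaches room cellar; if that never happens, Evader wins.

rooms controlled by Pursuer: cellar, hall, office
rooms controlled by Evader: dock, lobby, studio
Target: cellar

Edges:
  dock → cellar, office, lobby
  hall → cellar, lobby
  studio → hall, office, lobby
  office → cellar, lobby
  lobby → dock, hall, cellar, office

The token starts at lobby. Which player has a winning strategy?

Evader

A0 = {cellar}
A1: add {hall, office} — hall (Pursuer) has hall→cellar; office (Pursuer) has office→cellar.
A2 = A1; e.g. dock (Evader) can still go to lobby. Fixed point.
lobby never enters the attractor, so Evader can avoid the target forever.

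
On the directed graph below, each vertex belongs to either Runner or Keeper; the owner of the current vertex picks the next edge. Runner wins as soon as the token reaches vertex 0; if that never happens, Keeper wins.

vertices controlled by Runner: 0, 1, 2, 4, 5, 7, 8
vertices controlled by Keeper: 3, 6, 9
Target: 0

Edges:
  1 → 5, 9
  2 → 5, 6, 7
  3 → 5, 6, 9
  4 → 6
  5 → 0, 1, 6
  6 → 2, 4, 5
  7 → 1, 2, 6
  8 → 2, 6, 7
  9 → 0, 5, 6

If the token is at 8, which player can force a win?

Runner

A0 = {0}
A1: add {5} — 5 (Runner) has 5→0.
A2: add {1, 2} — 1 (Runner) has 1→5; 2 (Runner) has 2→5.
A3: add {7, 8} — 7 (Runner) has 7→1; 8 (Runner) has 8→2.
A4 = A3; e.g. 3 (Keeper) can still go to 6. Fixed point.
8 ∈ A3, so Runner can force the target.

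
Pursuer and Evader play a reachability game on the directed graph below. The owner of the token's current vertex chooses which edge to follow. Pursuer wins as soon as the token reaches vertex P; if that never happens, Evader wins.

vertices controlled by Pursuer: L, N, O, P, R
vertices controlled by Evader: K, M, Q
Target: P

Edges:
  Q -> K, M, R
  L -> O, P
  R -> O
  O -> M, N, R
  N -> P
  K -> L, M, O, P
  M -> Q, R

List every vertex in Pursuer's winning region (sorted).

L, N, O, P, R

A0 = {P}
A1: add {L, N} — L (Pursuer) has L→P; N (Pursuer) has N→P.
A2: add {O} — O (Pursuer) has O→N.
A3: add {R} — R (Pursuer) has R→O.
A4 = A3; e.g. K (Evader) can still go to M. Fixed point.
Pursuer's winning region = {L, N, O, P, R}.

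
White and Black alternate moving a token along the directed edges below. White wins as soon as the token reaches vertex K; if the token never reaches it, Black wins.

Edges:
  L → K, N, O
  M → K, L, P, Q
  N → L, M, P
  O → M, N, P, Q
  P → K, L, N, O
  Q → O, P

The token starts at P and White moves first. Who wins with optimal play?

White

Track states (vertex, player-to-move).
A0 = {(K,White), (K,Black)}
A1: add {(L,White), (M,White), (P,White)}.
(P,White) ∈ A1 ⇒ White forces the target.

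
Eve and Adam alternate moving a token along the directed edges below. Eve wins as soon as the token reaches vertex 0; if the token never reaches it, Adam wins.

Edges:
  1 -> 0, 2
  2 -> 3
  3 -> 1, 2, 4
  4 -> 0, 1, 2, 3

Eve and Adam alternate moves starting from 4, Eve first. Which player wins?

Eve

Track states (vertex, player-to-move).
A0 = {(0,Eve), (0,Adam)}
A1: add {(1,Eve), (4,Eve)}.
(4,Eve) ∈ A1 ⇒ Eve forces the target.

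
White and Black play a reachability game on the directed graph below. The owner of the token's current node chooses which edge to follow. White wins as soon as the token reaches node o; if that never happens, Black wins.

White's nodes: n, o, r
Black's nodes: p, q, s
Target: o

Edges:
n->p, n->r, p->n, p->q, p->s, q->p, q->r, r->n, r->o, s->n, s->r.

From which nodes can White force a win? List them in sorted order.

A0 = {o}
A1: add {r} — r (White) has r→o.
A2: add {n} — n (White) has n→r.
A3: add {s} — s (Black): all of {n, r} already in.
A4 = A3; e.g. p (Black) can still go to q. Fixed point.
White's winning region = {n, o, r, s}.

n, o, r, s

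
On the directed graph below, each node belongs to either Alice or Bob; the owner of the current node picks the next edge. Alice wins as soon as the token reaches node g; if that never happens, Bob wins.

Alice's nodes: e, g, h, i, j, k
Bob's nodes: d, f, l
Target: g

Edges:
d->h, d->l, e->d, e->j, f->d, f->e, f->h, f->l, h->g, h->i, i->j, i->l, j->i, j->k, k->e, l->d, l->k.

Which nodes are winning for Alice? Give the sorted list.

g, h

A0 = {g}
A1: add {h} — h (Alice) has h→g.
A2 = A1; e.g. d (Bob) can still go to l. Fixed point.
Alice's winning region = {g, h}.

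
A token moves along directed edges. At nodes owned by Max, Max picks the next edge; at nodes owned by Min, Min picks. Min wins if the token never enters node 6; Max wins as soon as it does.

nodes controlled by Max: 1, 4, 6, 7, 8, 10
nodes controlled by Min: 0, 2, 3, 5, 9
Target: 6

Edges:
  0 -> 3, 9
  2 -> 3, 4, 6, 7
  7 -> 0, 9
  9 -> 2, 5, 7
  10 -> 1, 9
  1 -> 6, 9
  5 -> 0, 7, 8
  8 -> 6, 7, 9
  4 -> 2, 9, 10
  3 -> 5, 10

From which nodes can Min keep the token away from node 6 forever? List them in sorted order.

A0 = {6}
A1: add {1, 8} — 1 (Max) has 1→6; 8 (Max) has 8→6.
A2: add {10} — 10 (Max) has 10→1.
A3: add {4} — 4 (Max) has 4→10.
A4 = A3; e.g. 0 (Min) can still go to 3. Fixed point.
Max's attractor = {1, 4, 6, 8, 10}; Min avoids the target exactly from the complement.

0, 2, 3, 5, 7, 9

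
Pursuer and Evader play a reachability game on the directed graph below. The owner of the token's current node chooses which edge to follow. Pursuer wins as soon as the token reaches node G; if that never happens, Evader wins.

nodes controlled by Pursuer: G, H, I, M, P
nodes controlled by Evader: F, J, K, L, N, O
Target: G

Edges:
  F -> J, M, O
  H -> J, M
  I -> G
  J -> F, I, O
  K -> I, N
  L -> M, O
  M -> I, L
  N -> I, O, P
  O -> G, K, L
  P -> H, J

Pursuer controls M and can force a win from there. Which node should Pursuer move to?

I

A0 = {G}
A1: add {I} — I (Pursuer) has I→G.
A2: add {M} — M (Pursuer) has M→I.
A3: add {H} — H (Pursuer) has H→M.
A4: add {P} — P (Pursuer) has P→H.
A5 = A4; e.g. F (Evader) can still go to J. Fixed point.
From M, successor I is in the attractor (rank 1); the other successor L is not.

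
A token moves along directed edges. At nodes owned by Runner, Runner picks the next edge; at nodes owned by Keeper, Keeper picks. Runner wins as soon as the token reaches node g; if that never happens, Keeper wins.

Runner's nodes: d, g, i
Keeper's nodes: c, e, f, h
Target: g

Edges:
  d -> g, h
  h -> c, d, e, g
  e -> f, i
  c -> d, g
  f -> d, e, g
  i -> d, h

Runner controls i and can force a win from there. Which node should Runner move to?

d

A0 = {g}
A1: add {d} — d (Runner) has d→g.
A2: add {c, i} — c (Keeper): all of {d, g} already in; i (Runner) has i→d.
A3 = A2; e.g. e (Keeper) can still go to f. Fixed point.
From i, successor d is in the attractor (rank 1); the other successor h is not.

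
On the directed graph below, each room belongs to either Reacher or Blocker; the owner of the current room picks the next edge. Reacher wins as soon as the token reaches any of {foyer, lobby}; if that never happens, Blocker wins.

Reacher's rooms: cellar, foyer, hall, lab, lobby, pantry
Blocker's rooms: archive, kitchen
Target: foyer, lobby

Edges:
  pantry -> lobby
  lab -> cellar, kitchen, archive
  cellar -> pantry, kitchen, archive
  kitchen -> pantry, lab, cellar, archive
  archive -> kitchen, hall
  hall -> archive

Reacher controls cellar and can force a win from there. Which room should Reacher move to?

A0 = {foyer, lobby}
A1: add {pantry} — pantry (Reacher) has pantry→lobby.
A2: add {cellar} — cellar (Reacher) has cellar→pantry.
A3: add {lab} — lab (Reacher) has lab→cellar.
A4 = A3; e.g. kitchen (Blocker) can still go to archive. Fixed point.
From cellar, successor pantry is in the attractor (rank 1); the other successors archive, kitchen are not.

pantry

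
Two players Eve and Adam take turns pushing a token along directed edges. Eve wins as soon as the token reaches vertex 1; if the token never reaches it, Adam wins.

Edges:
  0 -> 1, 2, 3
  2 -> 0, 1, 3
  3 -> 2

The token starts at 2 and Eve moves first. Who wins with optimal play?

Eve

Track states (vertex, player-to-move).
A0 = {(1,Eve), (1,Adam)}
A1: add {(0,Eve), (2,Eve)}.
(2,Eve) ∈ A1 ⇒ Eve forces the target.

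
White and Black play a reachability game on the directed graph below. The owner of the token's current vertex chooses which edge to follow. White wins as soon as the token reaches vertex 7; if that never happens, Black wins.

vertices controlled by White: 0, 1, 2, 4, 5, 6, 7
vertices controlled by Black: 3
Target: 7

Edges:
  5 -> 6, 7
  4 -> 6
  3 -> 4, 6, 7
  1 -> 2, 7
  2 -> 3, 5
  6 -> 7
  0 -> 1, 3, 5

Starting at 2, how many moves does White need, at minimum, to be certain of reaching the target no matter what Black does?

2

A0 = {7}
A1: add {1, 5, 6} — 1 (White) has 1→7; 5 (White) has 5→7; 6 (White) has 6→7.
A2: add {0, 2, 4} — 0 (White) has 0→1; 2 (White) has 2→5; 4 (White) has 4→6.
2 enters the attractor at level 2, so White can force the target in 2 moves from there.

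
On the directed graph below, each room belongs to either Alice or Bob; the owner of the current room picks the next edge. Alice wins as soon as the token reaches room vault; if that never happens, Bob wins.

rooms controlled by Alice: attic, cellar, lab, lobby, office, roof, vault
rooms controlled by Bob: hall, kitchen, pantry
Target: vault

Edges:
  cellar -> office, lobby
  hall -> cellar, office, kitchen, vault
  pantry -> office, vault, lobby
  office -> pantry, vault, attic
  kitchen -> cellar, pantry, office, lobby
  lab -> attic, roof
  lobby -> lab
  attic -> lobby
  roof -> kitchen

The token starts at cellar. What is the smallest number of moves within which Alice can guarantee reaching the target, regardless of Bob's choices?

A0 = {vault}
A1: add {office} — office (Alice) has office→vault.
A2: add {cellar} — cellar (Alice) has cellar→office.
A3 = A2; e.g. hall (Bob) can still go to kitchen. Fixed point.
cellar enters the attractor at level 2, so Alice can force the target in 2 moves from there.

2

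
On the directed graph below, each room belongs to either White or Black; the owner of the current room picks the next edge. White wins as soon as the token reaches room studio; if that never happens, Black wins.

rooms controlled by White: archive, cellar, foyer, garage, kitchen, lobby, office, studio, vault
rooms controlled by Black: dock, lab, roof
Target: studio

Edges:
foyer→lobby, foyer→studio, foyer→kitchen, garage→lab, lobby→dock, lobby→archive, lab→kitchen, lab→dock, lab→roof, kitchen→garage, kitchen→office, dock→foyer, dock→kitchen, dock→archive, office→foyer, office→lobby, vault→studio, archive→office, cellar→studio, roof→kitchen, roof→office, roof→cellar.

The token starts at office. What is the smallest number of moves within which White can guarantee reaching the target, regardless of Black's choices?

A0 = {studio}
A1: add {cellar, foyer, vault} — foyer (White) has foyer→studio; vault (White) has vault→studio; cellar (White) has cellar→studio.
A2: add {office} — office (White) has office→foyer.
office enters the attractor at level 2, so White can force the target in 2 moves from there.

2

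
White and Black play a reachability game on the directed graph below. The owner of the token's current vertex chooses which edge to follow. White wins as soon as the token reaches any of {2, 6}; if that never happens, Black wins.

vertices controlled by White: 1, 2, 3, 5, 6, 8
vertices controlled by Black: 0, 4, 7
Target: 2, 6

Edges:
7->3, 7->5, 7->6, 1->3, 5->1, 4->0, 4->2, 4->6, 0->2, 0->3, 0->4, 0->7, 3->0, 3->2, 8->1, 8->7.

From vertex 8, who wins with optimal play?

A0 = {2, 6}
A1: add {3} — 3 (White) has 3→2.
A2: add {1} — 1 (White) has 1→3.
A3: add {5, 8} — 5 (White) has 5→1; 8 (White) has 8→1.
8 ∈ A3, so White can force the target.

White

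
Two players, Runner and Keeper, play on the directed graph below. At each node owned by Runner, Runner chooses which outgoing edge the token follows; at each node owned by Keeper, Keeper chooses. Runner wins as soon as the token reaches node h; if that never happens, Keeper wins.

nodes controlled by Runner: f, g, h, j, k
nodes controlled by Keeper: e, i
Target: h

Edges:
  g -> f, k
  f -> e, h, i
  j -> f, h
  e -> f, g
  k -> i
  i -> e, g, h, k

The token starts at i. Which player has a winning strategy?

Keeper

A0 = {h}
A1: add {f, j} — f (Runner) has f→h; j (Runner) has j→h.
A2: add {g} — g (Runner) has g→f.
A3: add {e} — e (Keeper): all of {f, g} already in.
A4 = A3; e.g. i (Keeper) can still go to k. Fixed point.
i never enters the attractor, so Keeper can avoid the target forever.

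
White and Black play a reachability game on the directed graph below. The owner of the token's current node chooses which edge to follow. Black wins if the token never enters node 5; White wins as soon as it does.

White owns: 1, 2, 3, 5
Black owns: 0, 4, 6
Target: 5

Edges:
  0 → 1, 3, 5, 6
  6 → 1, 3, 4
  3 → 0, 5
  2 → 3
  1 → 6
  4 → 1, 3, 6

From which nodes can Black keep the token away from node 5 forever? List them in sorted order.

0, 1, 4, 6

A0 = {5}
A1: add {3} — 3 (White) has 3→5.
A2: add {2} — 2 (White) has 2→3.
A3 = A2; e.g. 0 (Black) can still go to 1. Fixed point.
White's attractor = {2, 3, 5}; Black avoids the target exactly from the complement.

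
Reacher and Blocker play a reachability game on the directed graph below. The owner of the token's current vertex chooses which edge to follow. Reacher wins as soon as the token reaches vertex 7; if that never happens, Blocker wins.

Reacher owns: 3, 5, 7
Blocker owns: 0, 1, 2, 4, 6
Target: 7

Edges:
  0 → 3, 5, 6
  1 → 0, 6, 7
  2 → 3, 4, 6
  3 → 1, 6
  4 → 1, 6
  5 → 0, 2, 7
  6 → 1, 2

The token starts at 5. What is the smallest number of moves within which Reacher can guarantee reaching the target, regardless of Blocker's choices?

1

A0 = {7}
A1: add {5} — 5 (Reacher) has 5→7.
A2 = A1; e.g. 0 (Blocker) can still go to 3. Fixed point.
5 enters the attractor at level 1, so Reacher can force the target in 1 move from there.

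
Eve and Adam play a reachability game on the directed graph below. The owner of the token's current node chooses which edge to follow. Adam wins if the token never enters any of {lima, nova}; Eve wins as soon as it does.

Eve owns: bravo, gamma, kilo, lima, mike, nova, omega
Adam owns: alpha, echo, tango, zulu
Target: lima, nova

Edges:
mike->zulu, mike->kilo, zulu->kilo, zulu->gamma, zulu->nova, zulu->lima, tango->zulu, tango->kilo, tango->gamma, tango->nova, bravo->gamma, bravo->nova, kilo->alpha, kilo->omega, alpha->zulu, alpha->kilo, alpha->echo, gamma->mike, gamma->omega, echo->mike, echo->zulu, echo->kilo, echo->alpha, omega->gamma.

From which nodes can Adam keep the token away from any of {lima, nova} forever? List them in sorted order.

alpha, echo, gamma, kilo, mike, omega, tango, zulu

A0 = {lima, nova}
A1: add {bravo} — bravo (Eve) has bravo→nova.
A2 = A1; e.g. mike (Eve) has no edge into A1. Fixed point.
Eve's attractor = {bravo, lima, nova}; Adam avoids the target exactly from the complement.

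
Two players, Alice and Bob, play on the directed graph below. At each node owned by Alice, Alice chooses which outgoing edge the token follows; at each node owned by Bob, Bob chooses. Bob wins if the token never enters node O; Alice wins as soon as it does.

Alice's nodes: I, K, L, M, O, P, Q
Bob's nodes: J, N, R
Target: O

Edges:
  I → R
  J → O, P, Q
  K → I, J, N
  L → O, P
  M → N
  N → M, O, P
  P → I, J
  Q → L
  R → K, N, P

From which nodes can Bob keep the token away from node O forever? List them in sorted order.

I, J, K, M, N, P, R

A0 = {O}
A1: add {L} — L (Alice) has L→O.
A2: add {Q} — Q (Alice) has Q→L.
A3 = A2; e.g. I (Alice) has no edge into A2. Fixed point.
Alice's attractor = {L, O, Q}; Bob avoids the target exactly from the complement.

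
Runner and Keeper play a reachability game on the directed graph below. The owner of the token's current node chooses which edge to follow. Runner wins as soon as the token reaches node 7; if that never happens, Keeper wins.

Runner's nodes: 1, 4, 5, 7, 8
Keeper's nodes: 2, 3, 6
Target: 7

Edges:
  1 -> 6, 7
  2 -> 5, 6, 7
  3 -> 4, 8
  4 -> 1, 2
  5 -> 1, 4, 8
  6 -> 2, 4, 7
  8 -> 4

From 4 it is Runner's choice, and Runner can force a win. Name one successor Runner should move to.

1

A0 = {7}
A1: add {1} — 1 (Runner) has 1→7.
A2: add {4, 5} — 4 (Runner) has 4→1; 5 (Runner) has 5→1.
A3: add {8} — 8 (Runner) has 8→4.
A4: add {3} — 3 (Keeper): all of {4, 8} already in.
A5 = A4; e.g. 2 (Keeper) can still go to 6. Fixed point.
From 4, successor 1 is in the attractor (rank 1); the other successor 2 is not.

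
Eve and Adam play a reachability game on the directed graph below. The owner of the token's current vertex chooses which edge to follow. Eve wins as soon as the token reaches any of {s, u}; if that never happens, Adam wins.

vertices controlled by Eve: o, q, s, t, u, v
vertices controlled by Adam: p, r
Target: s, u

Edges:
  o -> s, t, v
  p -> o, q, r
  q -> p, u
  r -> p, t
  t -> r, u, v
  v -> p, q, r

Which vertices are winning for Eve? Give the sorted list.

o, q, s, t, u, v

A0 = {s, u}
A1: add {o, q, t} — o (Eve) has o→s; q (Eve) has q→u; t (Eve) has t→u.
A2: add {v} — v (Eve) has v→q.
A3 = A2; e.g. p (Adam) can still go to r. Fixed point.
Eve's winning region = {o, q, s, t, u, v}.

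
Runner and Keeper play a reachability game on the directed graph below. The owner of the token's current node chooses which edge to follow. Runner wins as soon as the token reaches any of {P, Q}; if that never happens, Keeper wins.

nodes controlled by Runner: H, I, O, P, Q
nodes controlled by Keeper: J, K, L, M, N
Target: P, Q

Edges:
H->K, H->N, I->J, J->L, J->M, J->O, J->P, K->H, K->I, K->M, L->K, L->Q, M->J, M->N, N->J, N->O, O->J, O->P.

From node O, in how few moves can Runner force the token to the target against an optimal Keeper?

A0 = {P, Q}
A1: add {O} — O (Runner) has O→P.
A2 = A1; e.g. H (Runner) has no edge into A1. Fixed point.
O enters the attractor at level 1, so Runner can force the target in 1 move from there.

1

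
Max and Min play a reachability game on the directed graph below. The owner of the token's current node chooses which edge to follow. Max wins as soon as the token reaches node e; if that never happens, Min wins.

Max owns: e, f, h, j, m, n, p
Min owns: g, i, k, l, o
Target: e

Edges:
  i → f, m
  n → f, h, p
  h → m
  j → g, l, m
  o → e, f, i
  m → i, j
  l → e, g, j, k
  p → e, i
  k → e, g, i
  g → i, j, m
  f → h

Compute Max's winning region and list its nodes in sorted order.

e, n, p

A0 = {e}
A1: add {p} — p (Max) has p→e.
A2: add {n} — n (Max) has n→p.
A3 = A2; e.g. f (Max) has no edge into A2. Fixed point.
Max's winning region = {e, n, p}.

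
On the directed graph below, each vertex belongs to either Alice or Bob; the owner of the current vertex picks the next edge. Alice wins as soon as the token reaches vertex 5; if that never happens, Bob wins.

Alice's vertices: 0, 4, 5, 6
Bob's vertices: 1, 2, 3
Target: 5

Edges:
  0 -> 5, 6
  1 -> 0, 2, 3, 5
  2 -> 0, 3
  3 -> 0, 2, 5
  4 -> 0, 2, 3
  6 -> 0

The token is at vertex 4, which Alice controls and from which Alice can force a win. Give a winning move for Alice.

A0 = {5}
A1: add {0} — 0 (Alice) has 0→5.
A2: add {4, 6} — 4 (Alice) has 4→0; 6 (Alice) has 6→0.
A3 = A2; e.g. 1 (Bob) can still go to 2. Fixed point.
From 4, successor 0 is in the attractor (rank 1); the other successors 2, 3 are not.

0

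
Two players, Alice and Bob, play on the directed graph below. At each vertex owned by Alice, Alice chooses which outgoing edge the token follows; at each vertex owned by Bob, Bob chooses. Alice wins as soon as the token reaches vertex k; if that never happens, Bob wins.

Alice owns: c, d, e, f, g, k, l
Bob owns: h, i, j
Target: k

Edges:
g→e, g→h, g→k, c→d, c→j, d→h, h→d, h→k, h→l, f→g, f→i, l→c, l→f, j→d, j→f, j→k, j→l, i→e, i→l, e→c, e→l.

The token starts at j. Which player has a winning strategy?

Bob

A0 = {k}
A1: add {g} — g (Alice) has g→k.
A2: add {f} — f (Alice) has f→g.
A3: add {l} — l (Alice) has l→f.
A4: add {e} — e (Alice) has e→l.
A5: add {i} — i (Bob): all of {e, l} already in.
A6 = A5; e.g. c (Alice) has no edge into A5. Fixed point.
j never enters the attractor, so Bob can avoid the target forever.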